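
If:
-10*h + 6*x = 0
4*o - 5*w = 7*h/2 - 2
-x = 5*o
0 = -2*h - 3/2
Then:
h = -3/4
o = 1/4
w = 9/8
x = -5/4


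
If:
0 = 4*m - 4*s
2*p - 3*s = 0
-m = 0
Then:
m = 0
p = 0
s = 0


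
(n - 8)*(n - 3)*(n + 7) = n^3 - 4*n^2 - 53*n + 168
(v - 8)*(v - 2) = v^2 - 10*v + 16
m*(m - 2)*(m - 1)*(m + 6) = m^4 + 3*m^3 - 16*m^2 + 12*m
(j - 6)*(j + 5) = j^2 - j - 30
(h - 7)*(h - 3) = h^2 - 10*h + 21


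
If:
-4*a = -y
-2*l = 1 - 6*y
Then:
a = y/4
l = 3*y - 1/2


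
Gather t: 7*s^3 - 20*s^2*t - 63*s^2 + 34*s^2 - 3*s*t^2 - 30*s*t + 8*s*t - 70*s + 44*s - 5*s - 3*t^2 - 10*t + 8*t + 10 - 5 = 7*s^3 - 29*s^2 - 31*s + t^2*(-3*s - 3) + t*(-20*s^2 - 22*s - 2) + 5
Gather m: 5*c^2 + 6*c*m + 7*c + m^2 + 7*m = 5*c^2 + 7*c + m^2 + m*(6*c + 7)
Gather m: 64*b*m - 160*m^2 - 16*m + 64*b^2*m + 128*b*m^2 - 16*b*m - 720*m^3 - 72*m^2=-720*m^3 + m^2*(128*b - 232) + m*(64*b^2 + 48*b - 16)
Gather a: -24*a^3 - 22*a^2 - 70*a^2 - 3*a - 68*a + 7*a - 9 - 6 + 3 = -24*a^3 - 92*a^2 - 64*a - 12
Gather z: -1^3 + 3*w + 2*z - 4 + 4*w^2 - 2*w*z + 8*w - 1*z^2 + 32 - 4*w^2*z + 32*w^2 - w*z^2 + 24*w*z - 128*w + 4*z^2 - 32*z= 36*w^2 - 117*w + z^2*(3 - w) + z*(-4*w^2 + 22*w - 30) + 27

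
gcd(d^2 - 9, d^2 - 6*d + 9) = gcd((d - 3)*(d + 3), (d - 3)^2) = d - 3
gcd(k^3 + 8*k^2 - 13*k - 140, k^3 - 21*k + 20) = k^2 + k - 20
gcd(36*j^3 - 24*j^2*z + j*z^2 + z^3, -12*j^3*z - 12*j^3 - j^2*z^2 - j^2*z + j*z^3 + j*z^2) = 1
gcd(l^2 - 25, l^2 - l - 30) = l + 5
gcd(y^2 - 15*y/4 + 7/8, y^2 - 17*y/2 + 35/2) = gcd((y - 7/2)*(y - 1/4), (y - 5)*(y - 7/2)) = y - 7/2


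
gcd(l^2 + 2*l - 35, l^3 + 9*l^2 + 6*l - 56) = l + 7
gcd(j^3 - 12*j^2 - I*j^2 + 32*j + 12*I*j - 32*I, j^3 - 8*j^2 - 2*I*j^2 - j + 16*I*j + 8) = j^2 + j*(-8 - I) + 8*I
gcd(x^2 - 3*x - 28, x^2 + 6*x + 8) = x + 4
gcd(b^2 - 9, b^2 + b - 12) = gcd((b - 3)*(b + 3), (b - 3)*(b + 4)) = b - 3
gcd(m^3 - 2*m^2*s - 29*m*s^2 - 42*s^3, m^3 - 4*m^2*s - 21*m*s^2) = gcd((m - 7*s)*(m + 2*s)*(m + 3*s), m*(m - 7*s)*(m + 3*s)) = -m^2 + 4*m*s + 21*s^2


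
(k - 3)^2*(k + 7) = k^3 + k^2 - 33*k + 63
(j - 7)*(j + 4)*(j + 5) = j^3 + 2*j^2 - 43*j - 140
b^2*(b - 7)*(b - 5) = b^4 - 12*b^3 + 35*b^2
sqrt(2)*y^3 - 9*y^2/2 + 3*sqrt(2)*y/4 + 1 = (y - 2*sqrt(2))*(y - sqrt(2)/2)*(sqrt(2)*y + 1/2)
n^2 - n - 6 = (n - 3)*(n + 2)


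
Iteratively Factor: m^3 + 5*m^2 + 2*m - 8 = (m + 4)*(m^2 + m - 2) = (m + 2)*(m + 4)*(m - 1)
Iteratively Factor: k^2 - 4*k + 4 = (k - 2)*(k - 2)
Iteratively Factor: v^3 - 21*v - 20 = (v + 1)*(v^2 - v - 20) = (v - 5)*(v + 1)*(v + 4)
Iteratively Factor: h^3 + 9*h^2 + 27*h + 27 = (h + 3)*(h^2 + 6*h + 9) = (h + 3)^2*(h + 3)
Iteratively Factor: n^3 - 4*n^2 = (n)*(n^2 - 4*n) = n*(n - 4)*(n)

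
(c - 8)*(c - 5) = c^2 - 13*c + 40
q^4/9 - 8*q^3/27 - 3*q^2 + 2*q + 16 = (q/3 + 1)^2*(q - 6)*(q - 8/3)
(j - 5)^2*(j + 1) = j^3 - 9*j^2 + 15*j + 25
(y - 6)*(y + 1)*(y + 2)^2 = y^4 - y^3 - 22*y^2 - 44*y - 24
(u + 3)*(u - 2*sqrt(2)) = u^2 - 2*sqrt(2)*u + 3*u - 6*sqrt(2)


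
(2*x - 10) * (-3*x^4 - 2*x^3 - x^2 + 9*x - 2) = -6*x^5 + 26*x^4 + 18*x^3 + 28*x^2 - 94*x + 20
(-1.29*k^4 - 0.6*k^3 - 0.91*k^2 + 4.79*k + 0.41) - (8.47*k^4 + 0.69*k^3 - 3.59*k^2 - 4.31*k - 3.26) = -9.76*k^4 - 1.29*k^3 + 2.68*k^2 + 9.1*k + 3.67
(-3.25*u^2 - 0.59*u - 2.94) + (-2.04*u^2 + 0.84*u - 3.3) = -5.29*u^2 + 0.25*u - 6.24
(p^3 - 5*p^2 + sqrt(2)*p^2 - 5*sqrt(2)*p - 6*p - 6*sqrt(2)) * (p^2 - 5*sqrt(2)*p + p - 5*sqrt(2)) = p^5 - 4*sqrt(2)*p^4 - 4*p^4 - 21*p^3 + 16*sqrt(2)*p^3 + 34*p^2 + 44*sqrt(2)*p^2 + 24*sqrt(2)*p + 110*p + 60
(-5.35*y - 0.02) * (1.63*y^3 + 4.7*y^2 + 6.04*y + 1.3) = -8.7205*y^4 - 25.1776*y^3 - 32.408*y^2 - 7.0758*y - 0.026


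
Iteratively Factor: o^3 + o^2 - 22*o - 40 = (o + 4)*(o^2 - 3*o - 10) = (o - 5)*(o + 4)*(o + 2)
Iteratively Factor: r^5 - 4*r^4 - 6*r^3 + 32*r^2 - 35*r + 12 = (r - 1)*(r^4 - 3*r^3 - 9*r^2 + 23*r - 12) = (r - 1)*(r + 3)*(r^3 - 6*r^2 + 9*r - 4) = (r - 4)*(r - 1)*(r + 3)*(r^2 - 2*r + 1) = (r - 4)*(r - 1)^2*(r + 3)*(r - 1)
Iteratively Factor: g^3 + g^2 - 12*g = (g - 3)*(g^2 + 4*g) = (g - 3)*(g + 4)*(g)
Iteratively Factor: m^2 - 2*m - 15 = (m + 3)*(m - 5)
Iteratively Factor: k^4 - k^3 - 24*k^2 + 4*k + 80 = (k - 2)*(k^3 + k^2 - 22*k - 40) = (k - 5)*(k - 2)*(k^2 + 6*k + 8) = (k - 5)*(k - 2)*(k + 4)*(k + 2)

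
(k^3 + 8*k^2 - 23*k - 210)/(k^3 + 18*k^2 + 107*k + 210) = (k - 5)/(k + 5)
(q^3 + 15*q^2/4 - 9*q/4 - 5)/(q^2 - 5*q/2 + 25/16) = 4*(q^2 + 5*q + 4)/(4*q - 5)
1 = 1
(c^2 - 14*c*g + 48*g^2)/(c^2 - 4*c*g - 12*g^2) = (c - 8*g)/(c + 2*g)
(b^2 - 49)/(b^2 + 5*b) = (b^2 - 49)/(b*(b + 5))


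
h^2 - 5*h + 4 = (h - 4)*(h - 1)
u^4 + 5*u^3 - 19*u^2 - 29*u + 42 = (u - 3)*(u - 1)*(u + 2)*(u + 7)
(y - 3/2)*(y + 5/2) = y^2 + y - 15/4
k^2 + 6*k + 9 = (k + 3)^2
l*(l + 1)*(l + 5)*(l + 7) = l^4 + 13*l^3 + 47*l^2 + 35*l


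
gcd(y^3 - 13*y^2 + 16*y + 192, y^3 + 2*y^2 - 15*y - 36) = y + 3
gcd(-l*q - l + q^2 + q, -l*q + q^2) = -l + q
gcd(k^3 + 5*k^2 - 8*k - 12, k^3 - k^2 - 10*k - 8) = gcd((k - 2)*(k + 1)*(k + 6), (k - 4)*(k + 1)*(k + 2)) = k + 1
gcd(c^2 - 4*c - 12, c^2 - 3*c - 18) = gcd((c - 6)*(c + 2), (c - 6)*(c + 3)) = c - 6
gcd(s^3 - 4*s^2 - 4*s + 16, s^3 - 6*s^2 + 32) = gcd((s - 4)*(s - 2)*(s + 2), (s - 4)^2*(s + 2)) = s^2 - 2*s - 8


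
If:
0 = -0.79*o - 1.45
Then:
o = -1.84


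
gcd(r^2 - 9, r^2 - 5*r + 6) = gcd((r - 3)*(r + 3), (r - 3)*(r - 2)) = r - 3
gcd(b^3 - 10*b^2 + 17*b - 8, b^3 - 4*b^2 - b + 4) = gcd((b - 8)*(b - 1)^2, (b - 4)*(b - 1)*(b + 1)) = b - 1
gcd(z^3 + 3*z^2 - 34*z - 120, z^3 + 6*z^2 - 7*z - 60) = z^2 + 9*z + 20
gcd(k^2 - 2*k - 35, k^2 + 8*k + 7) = 1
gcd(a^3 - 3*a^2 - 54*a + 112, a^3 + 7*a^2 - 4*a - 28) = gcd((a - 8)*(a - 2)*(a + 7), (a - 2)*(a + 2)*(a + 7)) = a^2 + 5*a - 14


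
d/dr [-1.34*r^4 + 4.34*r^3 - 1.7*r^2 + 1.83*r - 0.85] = -5.36*r^3 + 13.02*r^2 - 3.4*r + 1.83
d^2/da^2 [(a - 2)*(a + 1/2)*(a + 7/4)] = 6*a + 1/2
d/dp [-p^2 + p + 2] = 1 - 2*p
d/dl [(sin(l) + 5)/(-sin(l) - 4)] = cos(l)/(sin(l) + 4)^2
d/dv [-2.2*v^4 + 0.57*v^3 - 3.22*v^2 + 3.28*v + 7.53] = -8.8*v^3 + 1.71*v^2 - 6.44*v + 3.28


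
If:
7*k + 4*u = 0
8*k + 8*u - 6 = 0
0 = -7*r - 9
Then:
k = -1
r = -9/7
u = 7/4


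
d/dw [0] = 0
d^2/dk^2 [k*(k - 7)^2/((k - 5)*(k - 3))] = 4*(-7*k^3 + 135*k^2 - 765*k + 1365)/(k^6 - 24*k^5 + 237*k^4 - 1232*k^3 + 3555*k^2 - 5400*k + 3375)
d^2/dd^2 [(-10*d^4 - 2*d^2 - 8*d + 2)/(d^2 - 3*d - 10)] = 4*(-5*d^6 + 45*d^5 + 15*d^4 - 1207*d^3 - 3027*d^2 - 129*d + 39)/(d^6 - 9*d^5 - 3*d^4 + 153*d^3 + 30*d^2 - 900*d - 1000)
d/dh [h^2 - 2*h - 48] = 2*h - 2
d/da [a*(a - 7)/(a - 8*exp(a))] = (a*(a - 7)*(8*exp(a) - 1) + (a - 8*exp(a))*(2*a - 7))/(a - 8*exp(a))^2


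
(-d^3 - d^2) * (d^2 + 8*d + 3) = -d^5 - 9*d^4 - 11*d^3 - 3*d^2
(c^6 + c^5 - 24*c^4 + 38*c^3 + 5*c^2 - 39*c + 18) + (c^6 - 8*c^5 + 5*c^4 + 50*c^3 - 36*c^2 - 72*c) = 2*c^6 - 7*c^5 - 19*c^4 + 88*c^3 - 31*c^2 - 111*c + 18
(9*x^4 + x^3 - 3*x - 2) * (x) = 9*x^5 + x^4 - 3*x^2 - 2*x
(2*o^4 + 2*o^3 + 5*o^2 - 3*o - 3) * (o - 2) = 2*o^5 - 2*o^4 + o^3 - 13*o^2 + 3*o + 6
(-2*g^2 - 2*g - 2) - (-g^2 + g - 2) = -g^2 - 3*g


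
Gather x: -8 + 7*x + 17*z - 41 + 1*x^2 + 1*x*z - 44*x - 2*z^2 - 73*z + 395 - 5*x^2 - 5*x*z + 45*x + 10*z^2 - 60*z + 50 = -4*x^2 + x*(8 - 4*z) + 8*z^2 - 116*z + 396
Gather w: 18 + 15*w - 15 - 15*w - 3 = 0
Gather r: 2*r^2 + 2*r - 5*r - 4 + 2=2*r^2 - 3*r - 2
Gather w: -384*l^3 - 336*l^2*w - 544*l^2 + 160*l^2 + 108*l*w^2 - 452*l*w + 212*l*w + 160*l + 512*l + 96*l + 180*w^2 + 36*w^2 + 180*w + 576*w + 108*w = -384*l^3 - 384*l^2 + 768*l + w^2*(108*l + 216) + w*(-336*l^2 - 240*l + 864)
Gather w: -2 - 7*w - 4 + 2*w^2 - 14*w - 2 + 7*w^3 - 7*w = 7*w^3 + 2*w^2 - 28*w - 8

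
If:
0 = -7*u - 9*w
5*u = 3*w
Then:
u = 0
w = 0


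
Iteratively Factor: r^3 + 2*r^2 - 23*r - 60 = (r + 3)*(r^2 - r - 20) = (r - 5)*(r + 3)*(r + 4)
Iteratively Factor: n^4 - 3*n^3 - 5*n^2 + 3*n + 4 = (n + 1)*(n^3 - 4*n^2 - n + 4) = (n + 1)^2*(n^2 - 5*n + 4) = (n - 4)*(n + 1)^2*(n - 1)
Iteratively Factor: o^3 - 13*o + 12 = (o + 4)*(o^2 - 4*o + 3) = (o - 1)*(o + 4)*(o - 3)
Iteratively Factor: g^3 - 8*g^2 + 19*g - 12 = (g - 1)*(g^2 - 7*g + 12) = (g - 3)*(g - 1)*(g - 4)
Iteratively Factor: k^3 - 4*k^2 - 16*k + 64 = (k - 4)*(k^2 - 16) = (k - 4)^2*(k + 4)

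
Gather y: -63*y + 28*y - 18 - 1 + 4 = -35*y - 15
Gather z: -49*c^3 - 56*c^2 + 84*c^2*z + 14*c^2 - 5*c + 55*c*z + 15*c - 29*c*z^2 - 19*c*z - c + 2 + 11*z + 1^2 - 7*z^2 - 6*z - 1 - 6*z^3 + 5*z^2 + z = -49*c^3 - 42*c^2 + 9*c - 6*z^3 + z^2*(-29*c - 2) + z*(84*c^2 + 36*c + 6) + 2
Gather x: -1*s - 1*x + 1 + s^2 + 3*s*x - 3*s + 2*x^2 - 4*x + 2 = s^2 - 4*s + 2*x^2 + x*(3*s - 5) + 3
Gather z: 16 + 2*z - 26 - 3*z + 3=-z - 7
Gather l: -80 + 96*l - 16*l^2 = -16*l^2 + 96*l - 80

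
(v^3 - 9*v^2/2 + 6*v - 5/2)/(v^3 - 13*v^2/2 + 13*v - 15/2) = (v - 1)/(v - 3)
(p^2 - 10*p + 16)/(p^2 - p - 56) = (p - 2)/(p + 7)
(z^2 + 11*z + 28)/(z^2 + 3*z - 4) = (z + 7)/(z - 1)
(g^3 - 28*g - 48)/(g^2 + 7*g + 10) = (g^2 - 2*g - 24)/(g + 5)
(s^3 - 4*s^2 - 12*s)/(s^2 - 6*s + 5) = s*(s^2 - 4*s - 12)/(s^2 - 6*s + 5)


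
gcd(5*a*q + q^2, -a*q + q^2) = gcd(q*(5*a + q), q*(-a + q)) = q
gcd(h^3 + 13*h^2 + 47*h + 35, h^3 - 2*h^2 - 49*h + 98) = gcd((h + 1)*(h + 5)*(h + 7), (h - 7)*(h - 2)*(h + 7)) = h + 7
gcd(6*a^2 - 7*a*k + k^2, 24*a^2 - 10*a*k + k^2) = 6*a - k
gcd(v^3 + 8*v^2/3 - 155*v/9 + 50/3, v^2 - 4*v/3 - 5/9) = v - 5/3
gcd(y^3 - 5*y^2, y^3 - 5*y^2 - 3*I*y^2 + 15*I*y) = y^2 - 5*y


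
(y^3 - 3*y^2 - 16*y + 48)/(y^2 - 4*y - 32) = (y^2 - 7*y + 12)/(y - 8)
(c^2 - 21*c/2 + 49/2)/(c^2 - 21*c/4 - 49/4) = 2*(2*c - 7)/(4*c + 7)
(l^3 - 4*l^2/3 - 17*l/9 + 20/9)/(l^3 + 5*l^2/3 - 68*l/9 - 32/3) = (3*l^2 - 8*l + 5)/(3*l^2 + l - 24)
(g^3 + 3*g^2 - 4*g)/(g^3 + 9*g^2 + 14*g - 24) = g/(g + 6)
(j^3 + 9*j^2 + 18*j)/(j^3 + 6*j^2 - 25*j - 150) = j*(j + 3)/(j^2 - 25)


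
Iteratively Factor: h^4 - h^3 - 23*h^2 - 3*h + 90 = (h - 2)*(h^3 + h^2 - 21*h - 45) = (h - 2)*(h + 3)*(h^2 - 2*h - 15) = (h - 5)*(h - 2)*(h + 3)*(h + 3)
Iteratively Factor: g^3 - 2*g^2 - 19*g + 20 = (g - 5)*(g^2 + 3*g - 4) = (g - 5)*(g - 1)*(g + 4)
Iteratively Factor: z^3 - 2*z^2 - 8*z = (z - 4)*(z^2 + 2*z) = (z - 4)*(z + 2)*(z)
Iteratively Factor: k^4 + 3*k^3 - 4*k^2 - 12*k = (k - 2)*(k^3 + 5*k^2 + 6*k) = (k - 2)*(k + 2)*(k^2 + 3*k) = (k - 2)*(k + 2)*(k + 3)*(k)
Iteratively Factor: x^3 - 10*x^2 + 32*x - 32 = (x - 4)*(x^2 - 6*x + 8) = (x - 4)*(x - 2)*(x - 4)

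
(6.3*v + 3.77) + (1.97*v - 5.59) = 8.27*v - 1.82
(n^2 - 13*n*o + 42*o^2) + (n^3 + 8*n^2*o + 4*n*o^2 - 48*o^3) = n^3 + 8*n^2*o + n^2 + 4*n*o^2 - 13*n*o - 48*o^3 + 42*o^2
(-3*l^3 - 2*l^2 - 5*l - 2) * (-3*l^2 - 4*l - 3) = 9*l^5 + 18*l^4 + 32*l^3 + 32*l^2 + 23*l + 6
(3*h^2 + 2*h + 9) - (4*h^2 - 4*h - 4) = -h^2 + 6*h + 13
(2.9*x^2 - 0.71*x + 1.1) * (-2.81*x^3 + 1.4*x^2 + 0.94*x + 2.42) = -8.149*x^5 + 6.0551*x^4 - 1.359*x^3 + 7.8906*x^2 - 0.6842*x + 2.662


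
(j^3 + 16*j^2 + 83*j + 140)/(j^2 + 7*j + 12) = (j^2 + 12*j + 35)/(j + 3)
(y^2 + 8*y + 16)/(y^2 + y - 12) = (y + 4)/(y - 3)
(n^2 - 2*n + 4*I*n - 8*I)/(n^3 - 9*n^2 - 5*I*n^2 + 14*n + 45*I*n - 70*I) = (n + 4*I)/(n^2 - n*(7 + 5*I) + 35*I)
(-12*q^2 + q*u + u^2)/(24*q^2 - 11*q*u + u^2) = (-4*q - u)/(8*q - u)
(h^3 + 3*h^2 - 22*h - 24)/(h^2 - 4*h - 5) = (h^2 + 2*h - 24)/(h - 5)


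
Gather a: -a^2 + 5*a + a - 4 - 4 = -a^2 + 6*a - 8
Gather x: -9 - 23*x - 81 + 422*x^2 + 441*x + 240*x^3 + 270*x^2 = 240*x^3 + 692*x^2 + 418*x - 90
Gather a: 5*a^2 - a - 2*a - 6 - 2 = 5*a^2 - 3*a - 8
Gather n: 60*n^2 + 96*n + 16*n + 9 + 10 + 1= 60*n^2 + 112*n + 20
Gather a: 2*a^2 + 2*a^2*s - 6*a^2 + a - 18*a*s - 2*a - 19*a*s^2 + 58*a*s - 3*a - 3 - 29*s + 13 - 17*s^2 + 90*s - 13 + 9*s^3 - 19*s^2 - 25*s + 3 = a^2*(2*s - 4) + a*(-19*s^2 + 40*s - 4) + 9*s^3 - 36*s^2 + 36*s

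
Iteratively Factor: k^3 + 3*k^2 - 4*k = (k)*(k^2 + 3*k - 4) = k*(k + 4)*(k - 1)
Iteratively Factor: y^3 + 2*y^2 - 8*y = (y - 2)*(y^2 + 4*y) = y*(y - 2)*(y + 4)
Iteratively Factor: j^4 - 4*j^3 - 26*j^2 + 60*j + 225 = (j - 5)*(j^3 + j^2 - 21*j - 45) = (j - 5)*(j + 3)*(j^2 - 2*j - 15) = (j - 5)*(j + 3)^2*(j - 5)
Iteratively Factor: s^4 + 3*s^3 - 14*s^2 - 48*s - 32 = (s - 4)*(s^3 + 7*s^2 + 14*s + 8) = (s - 4)*(s + 4)*(s^2 + 3*s + 2) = (s - 4)*(s + 1)*(s + 4)*(s + 2)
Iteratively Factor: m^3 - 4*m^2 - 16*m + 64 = (m - 4)*(m^2 - 16) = (m - 4)*(m + 4)*(m - 4)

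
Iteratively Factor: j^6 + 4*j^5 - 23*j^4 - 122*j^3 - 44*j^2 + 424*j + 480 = (j + 2)*(j^5 + 2*j^4 - 27*j^3 - 68*j^2 + 92*j + 240) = (j + 2)*(j + 4)*(j^4 - 2*j^3 - 19*j^2 + 8*j + 60) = (j + 2)^2*(j + 4)*(j^3 - 4*j^2 - 11*j + 30) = (j - 2)*(j + 2)^2*(j + 4)*(j^2 - 2*j - 15) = (j - 2)*(j + 2)^2*(j + 3)*(j + 4)*(j - 5)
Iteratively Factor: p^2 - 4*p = (p - 4)*(p)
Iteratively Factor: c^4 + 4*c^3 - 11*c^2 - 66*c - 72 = (c + 3)*(c^3 + c^2 - 14*c - 24) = (c - 4)*(c + 3)*(c^2 + 5*c + 6) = (c - 4)*(c + 3)^2*(c + 2)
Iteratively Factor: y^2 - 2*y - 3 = (y - 3)*(y + 1)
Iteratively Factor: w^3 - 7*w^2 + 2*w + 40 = (w + 2)*(w^2 - 9*w + 20) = (w - 5)*(w + 2)*(w - 4)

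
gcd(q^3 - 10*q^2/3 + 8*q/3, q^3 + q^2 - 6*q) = q^2 - 2*q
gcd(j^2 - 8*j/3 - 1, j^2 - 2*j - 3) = j - 3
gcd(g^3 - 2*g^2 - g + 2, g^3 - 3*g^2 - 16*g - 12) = g + 1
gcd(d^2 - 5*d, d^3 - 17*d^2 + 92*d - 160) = d - 5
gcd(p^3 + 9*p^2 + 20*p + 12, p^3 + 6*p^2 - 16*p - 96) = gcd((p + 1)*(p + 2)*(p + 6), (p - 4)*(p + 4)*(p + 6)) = p + 6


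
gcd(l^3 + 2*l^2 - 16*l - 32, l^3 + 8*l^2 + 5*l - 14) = l + 2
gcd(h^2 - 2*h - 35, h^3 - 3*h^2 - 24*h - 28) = h - 7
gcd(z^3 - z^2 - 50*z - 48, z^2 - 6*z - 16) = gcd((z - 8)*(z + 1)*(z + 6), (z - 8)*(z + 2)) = z - 8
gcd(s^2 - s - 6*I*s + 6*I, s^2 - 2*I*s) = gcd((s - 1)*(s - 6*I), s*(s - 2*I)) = 1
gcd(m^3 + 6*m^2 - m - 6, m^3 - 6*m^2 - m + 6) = m^2 - 1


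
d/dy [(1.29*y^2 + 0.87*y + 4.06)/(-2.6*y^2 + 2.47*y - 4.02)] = (5.4483*y^2 + 10.7404*y - 13.5256)/(6.76*y^4 - 12.844*y^3 + 27.0049*y^2 - 19.8588*y + 16.1604)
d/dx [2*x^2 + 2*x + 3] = 4*x + 2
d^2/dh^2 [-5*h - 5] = 0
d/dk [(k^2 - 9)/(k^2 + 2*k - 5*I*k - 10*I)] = (2*k*(k^2 + 2*k - 5*I*k - 10*I) - (k^2 - 9)*(2*k + 2 - 5*I))/(k^2 + 2*k - 5*I*k - 10*I)^2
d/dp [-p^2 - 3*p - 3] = -2*p - 3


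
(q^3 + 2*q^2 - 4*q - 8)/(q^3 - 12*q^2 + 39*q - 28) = (q^3 + 2*q^2 - 4*q - 8)/(q^3 - 12*q^2 + 39*q - 28)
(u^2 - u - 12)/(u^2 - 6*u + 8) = (u + 3)/(u - 2)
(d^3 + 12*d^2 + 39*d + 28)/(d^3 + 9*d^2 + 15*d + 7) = (d + 4)/(d + 1)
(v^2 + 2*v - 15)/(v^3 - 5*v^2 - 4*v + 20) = (v^2 + 2*v - 15)/(v^3 - 5*v^2 - 4*v + 20)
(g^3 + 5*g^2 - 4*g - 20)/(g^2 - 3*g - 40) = (g^2 - 4)/(g - 8)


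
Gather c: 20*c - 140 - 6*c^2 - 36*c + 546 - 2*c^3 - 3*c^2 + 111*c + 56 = -2*c^3 - 9*c^2 + 95*c + 462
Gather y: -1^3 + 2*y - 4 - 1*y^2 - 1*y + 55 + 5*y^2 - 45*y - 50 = 4*y^2 - 44*y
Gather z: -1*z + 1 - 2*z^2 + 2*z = -2*z^2 + z + 1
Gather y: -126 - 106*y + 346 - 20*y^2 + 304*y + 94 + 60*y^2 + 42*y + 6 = 40*y^2 + 240*y + 320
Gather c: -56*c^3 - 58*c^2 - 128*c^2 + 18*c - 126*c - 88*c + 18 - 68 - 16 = -56*c^3 - 186*c^2 - 196*c - 66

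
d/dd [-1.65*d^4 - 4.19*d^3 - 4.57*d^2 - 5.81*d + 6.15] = -6.6*d^3 - 12.57*d^2 - 9.14*d - 5.81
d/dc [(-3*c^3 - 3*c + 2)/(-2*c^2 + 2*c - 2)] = (-(2*c - 1)*(3*c^3 + 3*c - 2) + 3*(3*c^2 + 1)*(c^2 - c + 1))/(2*(c^2 - c + 1)^2)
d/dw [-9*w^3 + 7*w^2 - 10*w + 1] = -27*w^2 + 14*w - 10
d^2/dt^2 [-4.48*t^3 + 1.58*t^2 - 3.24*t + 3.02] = 3.16 - 26.88*t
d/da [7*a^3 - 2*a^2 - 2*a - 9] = 21*a^2 - 4*a - 2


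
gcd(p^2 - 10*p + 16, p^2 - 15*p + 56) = p - 8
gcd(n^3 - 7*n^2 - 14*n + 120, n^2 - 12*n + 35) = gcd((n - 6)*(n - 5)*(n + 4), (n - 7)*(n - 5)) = n - 5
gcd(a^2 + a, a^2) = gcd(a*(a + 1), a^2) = a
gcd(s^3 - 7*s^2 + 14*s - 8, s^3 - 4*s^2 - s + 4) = s^2 - 5*s + 4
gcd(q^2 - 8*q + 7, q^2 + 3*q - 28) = 1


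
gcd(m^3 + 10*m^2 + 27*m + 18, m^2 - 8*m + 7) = 1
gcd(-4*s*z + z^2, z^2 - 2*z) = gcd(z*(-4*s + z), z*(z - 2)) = z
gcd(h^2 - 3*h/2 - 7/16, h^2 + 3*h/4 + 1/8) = h + 1/4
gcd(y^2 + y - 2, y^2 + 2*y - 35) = 1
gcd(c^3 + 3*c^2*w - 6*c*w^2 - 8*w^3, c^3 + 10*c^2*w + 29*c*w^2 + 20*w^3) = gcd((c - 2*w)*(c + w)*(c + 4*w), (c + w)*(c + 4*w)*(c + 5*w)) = c^2 + 5*c*w + 4*w^2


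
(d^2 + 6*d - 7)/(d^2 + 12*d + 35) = (d - 1)/(d + 5)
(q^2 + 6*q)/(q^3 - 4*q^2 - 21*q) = (q + 6)/(q^2 - 4*q - 21)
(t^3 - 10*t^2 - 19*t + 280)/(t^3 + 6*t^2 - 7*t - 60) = (t^2 - 15*t + 56)/(t^2 + t - 12)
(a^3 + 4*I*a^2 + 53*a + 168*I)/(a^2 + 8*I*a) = a - 4*I + 21/a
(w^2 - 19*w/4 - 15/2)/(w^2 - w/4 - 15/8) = 2*(w - 6)/(2*w - 3)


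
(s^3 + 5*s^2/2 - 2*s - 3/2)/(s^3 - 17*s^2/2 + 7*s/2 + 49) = (2*s^3 + 5*s^2 - 4*s - 3)/(2*s^3 - 17*s^2 + 7*s + 98)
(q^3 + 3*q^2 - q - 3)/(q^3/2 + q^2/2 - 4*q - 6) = 2*(q^3 + 3*q^2 - q - 3)/(q^3 + q^2 - 8*q - 12)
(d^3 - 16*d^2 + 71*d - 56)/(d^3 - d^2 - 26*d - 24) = (-d^3 + 16*d^2 - 71*d + 56)/(-d^3 + d^2 + 26*d + 24)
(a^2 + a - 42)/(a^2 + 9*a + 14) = (a - 6)/(a + 2)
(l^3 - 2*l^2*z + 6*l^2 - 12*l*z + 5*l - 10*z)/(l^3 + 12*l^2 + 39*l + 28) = (l^2 - 2*l*z + 5*l - 10*z)/(l^2 + 11*l + 28)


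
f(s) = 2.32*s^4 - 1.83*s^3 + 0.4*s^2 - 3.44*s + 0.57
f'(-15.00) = -32570.69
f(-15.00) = 123768.42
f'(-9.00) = -7220.45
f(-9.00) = 16619.52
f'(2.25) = 76.27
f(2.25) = 33.47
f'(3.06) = 213.50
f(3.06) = 144.77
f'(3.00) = 200.11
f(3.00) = 132.36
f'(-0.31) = -4.49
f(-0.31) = 1.75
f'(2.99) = 197.93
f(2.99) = 130.37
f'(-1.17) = -26.75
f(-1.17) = 12.42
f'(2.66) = 134.50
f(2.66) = 75.96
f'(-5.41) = -1637.85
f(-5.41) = 2308.01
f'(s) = 9.28*s^3 - 5.49*s^2 + 0.8*s - 3.44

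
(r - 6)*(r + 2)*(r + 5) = r^3 + r^2 - 32*r - 60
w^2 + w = w*(w + 1)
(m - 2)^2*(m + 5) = m^3 + m^2 - 16*m + 20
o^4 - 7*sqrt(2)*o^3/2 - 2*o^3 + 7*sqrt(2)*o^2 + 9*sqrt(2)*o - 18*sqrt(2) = (o - 2)*(o - 3*sqrt(2))*(o - 3*sqrt(2)/2)*(o + sqrt(2))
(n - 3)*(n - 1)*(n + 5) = n^3 + n^2 - 17*n + 15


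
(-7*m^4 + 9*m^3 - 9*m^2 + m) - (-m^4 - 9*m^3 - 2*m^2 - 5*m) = -6*m^4 + 18*m^3 - 7*m^2 + 6*m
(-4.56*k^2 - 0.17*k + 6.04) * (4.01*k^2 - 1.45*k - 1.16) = -18.2856*k^4 + 5.9303*k^3 + 29.7565*k^2 - 8.5608*k - 7.0064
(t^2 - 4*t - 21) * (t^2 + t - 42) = t^4 - 3*t^3 - 67*t^2 + 147*t + 882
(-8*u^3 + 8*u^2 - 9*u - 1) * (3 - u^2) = 8*u^5 - 8*u^4 - 15*u^3 + 25*u^2 - 27*u - 3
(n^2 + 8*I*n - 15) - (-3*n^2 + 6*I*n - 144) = 4*n^2 + 2*I*n + 129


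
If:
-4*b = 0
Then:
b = 0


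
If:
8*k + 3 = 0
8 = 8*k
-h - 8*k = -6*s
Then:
No Solution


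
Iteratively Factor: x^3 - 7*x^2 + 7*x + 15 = (x + 1)*(x^2 - 8*x + 15) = (x - 3)*(x + 1)*(x - 5)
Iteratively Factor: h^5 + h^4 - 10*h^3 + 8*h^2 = (h)*(h^4 + h^3 - 10*h^2 + 8*h) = h^2*(h^3 + h^2 - 10*h + 8) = h^2*(h - 1)*(h^2 + 2*h - 8) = h^2*(h - 2)*(h - 1)*(h + 4)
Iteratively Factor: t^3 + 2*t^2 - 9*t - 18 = (t + 2)*(t^2 - 9) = (t - 3)*(t + 2)*(t + 3)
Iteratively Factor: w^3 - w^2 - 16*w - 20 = (w - 5)*(w^2 + 4*w + 4) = (w - 5)*(w + 2)*(w + 2)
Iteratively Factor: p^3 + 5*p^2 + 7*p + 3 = (p + 3)*(p^2 + 2*p + 1) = (p + 1)*(p + 3)*(p + 1)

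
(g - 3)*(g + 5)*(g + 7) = g^3 + 9*g^2 - g - 105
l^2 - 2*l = l*(l - 2)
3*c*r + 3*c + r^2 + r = (3*c + r)*(r + 1)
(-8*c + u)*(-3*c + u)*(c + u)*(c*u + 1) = 24*c^4*u + 13*c^3*u^2 + 24*c^3 - 10*c^2*u^3 + 13*c^2*u + c*u^4 - 10*c*u^2 + u^3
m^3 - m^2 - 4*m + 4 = (m - 2)*(m - 1)*(m + 2)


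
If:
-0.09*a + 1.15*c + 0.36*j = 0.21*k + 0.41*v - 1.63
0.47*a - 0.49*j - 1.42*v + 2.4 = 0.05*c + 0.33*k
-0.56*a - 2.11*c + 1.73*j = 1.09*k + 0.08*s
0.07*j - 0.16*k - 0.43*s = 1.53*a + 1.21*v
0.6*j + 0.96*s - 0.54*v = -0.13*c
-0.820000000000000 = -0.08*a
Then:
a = 10.25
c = -4.02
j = 20.35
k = 36.14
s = -17.91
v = -10.20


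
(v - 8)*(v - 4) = v^2 - 12*v + 32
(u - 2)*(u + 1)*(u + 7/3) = u^3 + 4*u^2/3 - 13*u/3 - 14/3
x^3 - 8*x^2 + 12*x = x*(x - 6)*(x - 2)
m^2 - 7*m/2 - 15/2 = (m - 5)*(m + 3/2)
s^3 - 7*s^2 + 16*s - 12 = (s - 3)*(s - 2)^2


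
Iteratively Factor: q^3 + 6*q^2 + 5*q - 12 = (q - 1)*(q^2 + 7*q + 12) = (q - 1)*(q + 4)*(q + 3)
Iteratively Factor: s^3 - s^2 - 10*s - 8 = (s + 1)*(s^2 - 2*s - 8) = (s + 1)*(s + 2)*(s - 4)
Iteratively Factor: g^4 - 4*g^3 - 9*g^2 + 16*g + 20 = (g + 1)*(g^3 - 5*g^2 - 4*g + 20) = (g + 1)*(g + 2)*(g^2 - 7*g + 10) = (g - 2)*(g + 1)*(g + 2)*(g - 5)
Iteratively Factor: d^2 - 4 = (d - 2)*(d + 2)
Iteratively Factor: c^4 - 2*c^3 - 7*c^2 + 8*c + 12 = (c + 1)*(c^3 - 3*c^2 - 4*c + 12) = (c - 2)*(c + 1)*(c^2 - c - 6) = (c - 3)*(c - 2)*(c + 1)*(c + 2)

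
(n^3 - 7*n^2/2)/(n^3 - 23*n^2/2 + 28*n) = n/(n - 8)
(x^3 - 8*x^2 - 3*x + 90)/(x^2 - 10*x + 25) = (x^2 - 3*x - 18)/(x - 5)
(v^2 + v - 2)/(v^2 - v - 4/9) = 9*(-v^2 - v + 2)/(-9*v^2 + 9*v + 4)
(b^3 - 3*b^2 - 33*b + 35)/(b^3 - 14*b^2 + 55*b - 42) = (b + 5)/(b - 6)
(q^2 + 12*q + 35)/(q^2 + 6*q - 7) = (q + 5)/(q - 1)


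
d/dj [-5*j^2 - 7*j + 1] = -10*j - 7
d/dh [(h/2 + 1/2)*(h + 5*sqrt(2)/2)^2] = (2*h + 5*sqrt(2))*(6*h + 4 + 5*sqrt(2))/8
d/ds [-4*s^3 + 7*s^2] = 2*s*(7 - 6*s)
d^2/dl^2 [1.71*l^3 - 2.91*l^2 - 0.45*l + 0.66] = 10.26*l - 5.82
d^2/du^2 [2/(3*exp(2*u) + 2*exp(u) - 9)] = 4*(4*(3*exp(u) + 1)^2*exp(u) - (6*exp(u) + 1)*(3*exp(2*u) + 2*exp(u) - 9))*exp(u)/(3*exp(2*u) + 2*exp(u) - 9)^3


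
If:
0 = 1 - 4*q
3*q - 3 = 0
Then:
No Solution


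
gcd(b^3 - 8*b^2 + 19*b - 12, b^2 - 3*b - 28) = 1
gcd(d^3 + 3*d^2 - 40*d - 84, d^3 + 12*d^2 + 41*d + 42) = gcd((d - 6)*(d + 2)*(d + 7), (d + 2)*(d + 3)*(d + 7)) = d^2 + 9*d + 14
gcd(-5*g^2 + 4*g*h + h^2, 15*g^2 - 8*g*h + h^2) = 1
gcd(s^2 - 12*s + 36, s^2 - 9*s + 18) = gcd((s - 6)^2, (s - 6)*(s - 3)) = s - 6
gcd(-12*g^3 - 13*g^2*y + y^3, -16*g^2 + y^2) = -4*g + y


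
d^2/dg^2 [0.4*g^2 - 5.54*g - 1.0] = 0.800000000000000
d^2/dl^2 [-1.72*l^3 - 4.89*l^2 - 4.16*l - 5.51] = -10.32*l - 9.78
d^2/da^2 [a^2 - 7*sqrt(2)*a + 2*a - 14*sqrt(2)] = 2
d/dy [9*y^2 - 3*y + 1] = 18*y - 3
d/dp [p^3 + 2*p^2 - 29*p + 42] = 3*p^2 + 4*p - 29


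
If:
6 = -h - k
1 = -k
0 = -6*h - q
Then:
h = -5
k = -1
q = 30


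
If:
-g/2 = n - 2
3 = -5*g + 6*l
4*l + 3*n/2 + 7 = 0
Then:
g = -144/31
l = -209/62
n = 134/31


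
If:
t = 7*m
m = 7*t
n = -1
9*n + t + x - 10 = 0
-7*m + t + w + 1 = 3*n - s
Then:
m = 0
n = -1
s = -w - 4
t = 0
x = 19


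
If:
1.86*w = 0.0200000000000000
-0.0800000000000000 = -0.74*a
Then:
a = 0.11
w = 0.01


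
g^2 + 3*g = g*(g + 3)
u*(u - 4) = u^2 - 4*u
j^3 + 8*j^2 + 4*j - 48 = (j - 2)*(j + 4)*(j + 6)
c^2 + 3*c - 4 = (c - 1)*(c + 4)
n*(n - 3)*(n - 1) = n^3 - 4*n^2 + 3*n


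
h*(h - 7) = h^2 - 7*h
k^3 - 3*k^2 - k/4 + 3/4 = (k - 3)*(k - 1/2)*(k + 1/2)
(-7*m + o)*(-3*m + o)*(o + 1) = 21*m^2*o + 21*m^2 - 10*m*o^2 - 10*m*o + o^3 + o^2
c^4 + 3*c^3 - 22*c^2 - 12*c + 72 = (c - 3)*(c - 2)*(c + 2)*(c + 6)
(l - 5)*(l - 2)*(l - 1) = l^3 - 8*l^2 + 17*l - 10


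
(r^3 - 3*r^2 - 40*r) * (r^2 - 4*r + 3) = r^5 - 7*r^4 - 25*r^3 + 151*r^2 - 120*r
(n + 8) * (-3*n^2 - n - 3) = -3*n^3 - 25*n^2 - 11*n - 24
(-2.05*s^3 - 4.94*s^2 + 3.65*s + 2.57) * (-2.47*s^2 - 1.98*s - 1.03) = 5.0635*s^5 + 16.2608*s^4 + 2.8772*s^3 - 8.4867*s^2 - 8.8481*s - 2.6471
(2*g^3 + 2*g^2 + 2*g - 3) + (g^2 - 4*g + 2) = 2*g^3 + 3*g^2 - 2*g - 1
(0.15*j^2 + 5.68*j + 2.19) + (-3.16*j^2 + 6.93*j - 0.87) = -3.01*j^2 + 12.61*j + 1.32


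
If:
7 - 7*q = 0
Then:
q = 1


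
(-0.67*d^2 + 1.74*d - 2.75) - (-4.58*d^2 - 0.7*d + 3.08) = 3.91*d^2 + 2.44*d - 5.83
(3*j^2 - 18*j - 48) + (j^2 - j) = 4*j^2 - 19*j - 48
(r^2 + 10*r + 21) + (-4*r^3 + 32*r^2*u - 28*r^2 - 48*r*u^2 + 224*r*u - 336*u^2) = -4*r^3 + 32*r^2*u - 27*r^2 - 48*r*u^2 + 224*r*u + 10*r - 336*u^2 + 21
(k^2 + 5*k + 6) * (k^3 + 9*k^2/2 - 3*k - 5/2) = k^5 + 19*k^4/2 + 51*k^3/2 + 19*k^2/2 - 61*k/2 - 15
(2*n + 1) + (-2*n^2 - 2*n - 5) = -2*n^2 - 4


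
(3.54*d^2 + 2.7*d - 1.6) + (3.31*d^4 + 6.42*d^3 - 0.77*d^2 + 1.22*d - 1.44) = 3.31*d^4 + 6.42*d^3 + 2.77*d^2 + 3.92*d - 3.04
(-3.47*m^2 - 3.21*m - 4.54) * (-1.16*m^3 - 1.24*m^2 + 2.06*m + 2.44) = 4.0252*m^5 + 8.0264*m^4 + 2.0986*m^3 - 9.4498*m^2 - 17.1848*m - 11.0776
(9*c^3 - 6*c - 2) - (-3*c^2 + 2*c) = 9*c^3 + 3*c^2 - 8*c - 2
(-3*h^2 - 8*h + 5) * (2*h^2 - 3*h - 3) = -6*h^4 - 7*h^3 + 43*h^2 + 9*h - 15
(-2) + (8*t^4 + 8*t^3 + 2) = 8*t^4 + 8*t^3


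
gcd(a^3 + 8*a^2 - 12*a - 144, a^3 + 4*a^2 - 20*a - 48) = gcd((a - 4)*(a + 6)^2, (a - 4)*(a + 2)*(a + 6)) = a^2 + 2*a - 24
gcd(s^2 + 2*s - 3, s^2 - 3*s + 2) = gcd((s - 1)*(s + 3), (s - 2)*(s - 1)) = s - 1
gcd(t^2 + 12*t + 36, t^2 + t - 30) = t + 6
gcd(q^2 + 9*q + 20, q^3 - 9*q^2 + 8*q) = 1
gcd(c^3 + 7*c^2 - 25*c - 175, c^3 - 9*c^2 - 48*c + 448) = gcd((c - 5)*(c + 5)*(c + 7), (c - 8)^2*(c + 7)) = c + 7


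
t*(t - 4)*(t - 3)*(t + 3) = t^4 - 4*t^3 - 9*t^2 + 36*t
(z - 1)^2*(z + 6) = z^3 + 4*z^2 - 11*z + 6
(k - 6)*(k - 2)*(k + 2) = k^3 - 6*k^2 - 4*k + 24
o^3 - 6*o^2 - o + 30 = (o - 5)*(o - 3)*(o + 2)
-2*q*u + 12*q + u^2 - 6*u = (-2*q + u)*(u - 6)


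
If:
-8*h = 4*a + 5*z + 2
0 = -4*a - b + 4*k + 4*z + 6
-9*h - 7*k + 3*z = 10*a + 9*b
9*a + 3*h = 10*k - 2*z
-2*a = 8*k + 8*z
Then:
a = 16392/8365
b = -6354/1673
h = -556/8365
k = 48/35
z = -3114/1673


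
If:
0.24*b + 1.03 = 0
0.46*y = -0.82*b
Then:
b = -4.29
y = 7.65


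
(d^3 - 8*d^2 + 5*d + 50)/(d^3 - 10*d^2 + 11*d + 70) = (d - 5)/(d - 7)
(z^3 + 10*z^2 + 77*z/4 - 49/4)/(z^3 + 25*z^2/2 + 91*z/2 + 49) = (z - 1/2)/(z + 2)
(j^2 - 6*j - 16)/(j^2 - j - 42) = (-j^2 + 6*j + 16)/(-j^2 + j + 42)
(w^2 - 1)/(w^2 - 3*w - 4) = (w - 1)/(w - 4)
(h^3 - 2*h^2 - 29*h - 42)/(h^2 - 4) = (h^2 - 4*h - 21)/(h - 2)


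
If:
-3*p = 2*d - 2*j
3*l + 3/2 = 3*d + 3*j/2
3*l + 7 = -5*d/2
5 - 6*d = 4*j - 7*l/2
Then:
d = -2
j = 11/3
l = -2/3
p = 34/9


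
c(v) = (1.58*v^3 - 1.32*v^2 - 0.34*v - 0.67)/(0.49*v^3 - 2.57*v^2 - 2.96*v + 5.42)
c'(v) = (-1.47*v^2 + 5.14*v + 2.96)*(1.58*v^3 - 1.32*v^2 - 0.34*v - 0.67)/(0.49*v^3 - 2.57*v^2 - 2.96*v + 5.42)^2 + (4.74*v^2 - 2.64*v - 0.34)/(0.49*v^3 - 2.57*v^2 - 2.96*v + 5.42)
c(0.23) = -0.17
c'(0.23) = -0.30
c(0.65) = -0.40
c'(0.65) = -0.91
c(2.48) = -1.41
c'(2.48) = -1.25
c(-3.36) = 2.31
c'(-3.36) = 0.29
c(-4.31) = 2.18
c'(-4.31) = 0.04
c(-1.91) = 9.23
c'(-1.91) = 52.92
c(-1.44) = -2.64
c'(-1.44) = 11.45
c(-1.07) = -0.74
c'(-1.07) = 2.19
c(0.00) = -0.12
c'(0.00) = -0.13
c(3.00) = -2.18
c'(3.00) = -1.74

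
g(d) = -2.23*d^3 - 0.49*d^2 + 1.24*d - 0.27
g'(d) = -6.69*d^2 - 0.98*d + 1.24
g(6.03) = -499.55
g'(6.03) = -247.92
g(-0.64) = -0.68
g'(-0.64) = -0.87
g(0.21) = -0.05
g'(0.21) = 0.74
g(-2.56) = 30.76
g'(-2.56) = -40.09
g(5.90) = -468.01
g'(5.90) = -237.42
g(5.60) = -400.32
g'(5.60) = -214.05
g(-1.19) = 1.32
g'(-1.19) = -7.07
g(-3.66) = 97.96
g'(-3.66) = -84.79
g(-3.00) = 51.81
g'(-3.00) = -56.03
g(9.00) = -1654.47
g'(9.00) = -549.47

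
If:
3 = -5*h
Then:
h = -3/5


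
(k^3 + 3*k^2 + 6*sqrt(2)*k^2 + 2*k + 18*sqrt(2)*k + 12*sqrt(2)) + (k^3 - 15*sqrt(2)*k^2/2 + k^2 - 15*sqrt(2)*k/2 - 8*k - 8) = 2*k^3 - 3*sqrt(2)*k^2/2 + 4*k^2 - 6*k + 21*sqrt(2)*k/2 - 8 + 12*sqrt(2)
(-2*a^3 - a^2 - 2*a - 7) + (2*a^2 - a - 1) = -2*a^3 + a^2 - 3*a - 8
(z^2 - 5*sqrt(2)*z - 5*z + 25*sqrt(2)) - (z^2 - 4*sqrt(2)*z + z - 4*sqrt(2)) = -6*z - sqrt(2)*z + 29*sqrt(2)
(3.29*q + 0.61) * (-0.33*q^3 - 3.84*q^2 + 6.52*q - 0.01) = -1.0857*q^4 - 12.8349*q^3 + 19.1084*q^2 + 3.9443*q - 0.0061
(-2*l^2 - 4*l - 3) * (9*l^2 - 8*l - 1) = -18*l^4 - 20*l^3 + 7*l^2 + 28*l + 3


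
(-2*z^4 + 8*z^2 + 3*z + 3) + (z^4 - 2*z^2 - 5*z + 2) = -z^4 + 6*z^2 - 2*z + 5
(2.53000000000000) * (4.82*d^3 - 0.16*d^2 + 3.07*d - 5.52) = 12.1946*d^3 - 0.4048*d^2 + 7.7671*d - 13.9656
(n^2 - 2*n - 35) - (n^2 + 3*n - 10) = -5*n - 25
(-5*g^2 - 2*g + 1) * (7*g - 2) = -35*g^3 - 4*g^2 + 11*g - 2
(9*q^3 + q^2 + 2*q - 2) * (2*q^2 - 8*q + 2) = 18*q^5 - 70*q^4 + 14*q^3 - 18*q^2 + 20*q - 4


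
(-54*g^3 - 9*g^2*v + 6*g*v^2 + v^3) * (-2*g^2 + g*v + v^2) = 108*g^5 - 36*g^4*v - 75*g^3*v^2 - 5*g^2*v^3 + 7*g*v^4 + v^5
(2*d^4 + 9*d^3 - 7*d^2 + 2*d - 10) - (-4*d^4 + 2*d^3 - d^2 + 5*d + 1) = 6*d^4 + 7*d^3 - 6*d^2 - 3*d - 11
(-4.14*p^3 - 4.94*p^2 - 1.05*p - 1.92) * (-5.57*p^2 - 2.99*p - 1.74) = 23.0598*p^5 + 39.8944*p^4 + 27.8227*p^3 + 22.4295*p^2 + 7.5678*p + 3.3408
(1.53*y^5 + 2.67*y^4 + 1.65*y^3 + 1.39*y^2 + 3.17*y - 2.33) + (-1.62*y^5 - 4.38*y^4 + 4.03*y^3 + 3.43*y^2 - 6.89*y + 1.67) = -0.0900000000000001*y^5 - 1.71*y^4 + 5.68*y^3 + 4.82*y^2 - 3.72*y - 0.66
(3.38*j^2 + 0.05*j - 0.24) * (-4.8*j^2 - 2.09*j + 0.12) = -16.224*j^4 - 7.3042*j^3 + 1.4531*j^2 + 0.5076*j - 0.0288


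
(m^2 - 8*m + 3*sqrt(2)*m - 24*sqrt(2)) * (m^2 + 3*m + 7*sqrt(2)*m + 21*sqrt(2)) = m^4 - 5*m^3 + 10*sqrt(2)*m^3 - 50*sqrt(2)*m^2 + 18*m^2 - 240*sqrt(2)*m - 210*m - 1008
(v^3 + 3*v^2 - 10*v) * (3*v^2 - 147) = 3*v^5 + 9*v^4 - 177*v^3 - 441*v^2 + 1470*v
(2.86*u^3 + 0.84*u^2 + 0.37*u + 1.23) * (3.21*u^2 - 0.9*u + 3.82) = 9.1806*u^5 + 0.1224*u^4 + 11.3569*u^3 + 6.8241*u^2 + 0.3064*u + 4.6986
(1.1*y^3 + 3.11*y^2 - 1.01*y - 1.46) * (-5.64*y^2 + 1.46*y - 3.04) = -6.204*y^5 - 15.9344*y^4 + 6.893*y^3 - 2.6946*y^2 + 0.938800000000001*y + 4.4384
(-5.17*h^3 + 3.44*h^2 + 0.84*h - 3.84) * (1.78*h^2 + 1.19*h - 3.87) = -9.2026*h^5 - 0.0290999999999997*h^4 + 25.5967*h^3 - 19.1484*h^2 - 7.8204*h + 14.8608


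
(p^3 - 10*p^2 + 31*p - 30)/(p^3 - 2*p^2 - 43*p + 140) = (p^2 - 5*p + 6)/(p^2 + 3*p - 28)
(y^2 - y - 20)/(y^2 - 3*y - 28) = (y - 5)/(y - 7)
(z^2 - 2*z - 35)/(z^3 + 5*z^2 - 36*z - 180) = (z - 7)/(z^2 - 36)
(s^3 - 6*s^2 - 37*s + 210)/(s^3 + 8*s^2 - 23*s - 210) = (s - 7)/(s + 7)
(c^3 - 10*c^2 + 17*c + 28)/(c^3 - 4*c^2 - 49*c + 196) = (c + 1)/(c + 7)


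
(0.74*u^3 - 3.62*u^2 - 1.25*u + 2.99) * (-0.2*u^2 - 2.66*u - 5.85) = -0.148*u^5 - 1.2444*u^4 + 5.5502*u^3 + 23.904*u^2 - 0.640900000000001*u - 17.4915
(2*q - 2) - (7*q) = -5*q - 2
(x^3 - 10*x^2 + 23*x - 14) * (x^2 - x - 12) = x^5 - 11*x^4 + 21*x^3 + 83*x^2 - 262*x + 168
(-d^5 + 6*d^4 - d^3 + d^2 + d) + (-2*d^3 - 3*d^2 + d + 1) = -d^5 + 6*d^4 - 3*d^3 - 2*d^2 + 2*d + 1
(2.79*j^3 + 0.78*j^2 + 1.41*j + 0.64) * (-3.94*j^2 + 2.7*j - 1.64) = -10.9926*j^5 + 4.4598*j^4 - 8.025*j^3 + 0.00620000000000021*j^2 - 0.5844*j - 1.0496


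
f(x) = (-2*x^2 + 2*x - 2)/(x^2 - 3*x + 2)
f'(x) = (2 - 4*x)/(x^2 - 3*x + 2) + (3 - 2*x)*(-2*x^2 + 2*x - 2)/(x^2 - 3*x + 2)^2 = 2*(2*x^2 - 2*x - 1)/(x^4 - 6*x^3 + 13*x^2 - 12*x + 4)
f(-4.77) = -1.46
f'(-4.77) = 0.07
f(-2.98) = -1.30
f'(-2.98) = 0.12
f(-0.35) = -0.93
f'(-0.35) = -0.01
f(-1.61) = -1.10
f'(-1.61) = 0.17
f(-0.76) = -0.96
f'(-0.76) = 0.14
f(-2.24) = -1.20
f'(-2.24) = 0.14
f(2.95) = -7.29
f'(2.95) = 6.12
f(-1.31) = -1.05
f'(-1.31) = 0.17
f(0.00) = -1.00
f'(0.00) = -0.50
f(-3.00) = -1.30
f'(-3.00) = 0.12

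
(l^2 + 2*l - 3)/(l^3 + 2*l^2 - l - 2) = (l + 3)/(l^2 + 3*l + 2)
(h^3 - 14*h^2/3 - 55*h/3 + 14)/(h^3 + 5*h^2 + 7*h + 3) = (3*h^2 - 23*h + 14)/(3*(h^2 + 2*h + 1))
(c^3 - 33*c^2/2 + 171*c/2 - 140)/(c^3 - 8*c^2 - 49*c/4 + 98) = 2*(c - 5)/(2*c + 7)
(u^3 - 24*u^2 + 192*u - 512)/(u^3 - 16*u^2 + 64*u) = (u - 8)/u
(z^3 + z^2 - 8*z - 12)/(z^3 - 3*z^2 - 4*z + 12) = (z + 2)/(z - 2)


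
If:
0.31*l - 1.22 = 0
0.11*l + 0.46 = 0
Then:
No Solution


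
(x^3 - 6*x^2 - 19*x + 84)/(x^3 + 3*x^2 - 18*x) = (x^2 - 3*x - 28)/(x*(x + 6))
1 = 1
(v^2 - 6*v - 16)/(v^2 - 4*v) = (v^2 - 6*v - 16)/(v*(v - 4))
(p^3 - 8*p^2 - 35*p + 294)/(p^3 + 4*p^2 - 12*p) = (p^2 - 14*p + 49)/(p*(p - 2))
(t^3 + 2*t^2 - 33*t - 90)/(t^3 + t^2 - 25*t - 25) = (t^2 - 3*t - 18)/(t^2 - 4*t - 5)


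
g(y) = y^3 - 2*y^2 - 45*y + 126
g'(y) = 3*y^2 - 4*y - 45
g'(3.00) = -30.00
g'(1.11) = -45.74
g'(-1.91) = -26.42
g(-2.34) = 207.54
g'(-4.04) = 20.12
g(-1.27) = 177.88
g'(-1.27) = -35.08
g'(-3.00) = -6.00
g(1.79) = 44.78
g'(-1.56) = -31.46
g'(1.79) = -42.55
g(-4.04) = 209.22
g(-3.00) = 216.00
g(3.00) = 0.00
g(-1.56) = 187.54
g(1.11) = 74.95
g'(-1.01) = -37.90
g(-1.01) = 168.38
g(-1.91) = 197.69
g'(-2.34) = -19.21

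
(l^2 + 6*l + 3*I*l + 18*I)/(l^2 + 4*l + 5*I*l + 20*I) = (l^2 + 3*l*(2 + I) + 18*I)/(l^2 + l*(4 + 5*I) + 20*I)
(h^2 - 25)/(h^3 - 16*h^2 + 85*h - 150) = (h + 5)/(h^2 - 11*h + 30)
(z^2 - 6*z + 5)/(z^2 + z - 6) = (z^2 - 6*z + 5)/(z^2 + z - 6)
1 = 1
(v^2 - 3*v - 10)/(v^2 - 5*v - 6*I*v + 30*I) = (v + 2)/(v - 6*I)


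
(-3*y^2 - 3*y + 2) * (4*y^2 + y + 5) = -12*y^4 - 15*y^3 - 10*y^2 - 13*y + 10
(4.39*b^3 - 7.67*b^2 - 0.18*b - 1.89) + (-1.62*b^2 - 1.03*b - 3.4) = 4.39*b^3 - 9.29*b^2 - 1.21*b - 5.29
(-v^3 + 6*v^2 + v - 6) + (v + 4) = -v^3 + 6*v^2 + 2*v - 2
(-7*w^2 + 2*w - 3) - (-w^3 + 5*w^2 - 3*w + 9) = w^3 - 12*w^2 + 5*w - 12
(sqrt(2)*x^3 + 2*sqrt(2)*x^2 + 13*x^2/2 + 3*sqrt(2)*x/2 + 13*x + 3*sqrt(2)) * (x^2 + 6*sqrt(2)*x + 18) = sqrt(2)*x^5 + 2*sqrt(2)*x^4 + 37*x^4/2 + 37*x^3 + 117*sqrt(2)*x^3/2 + 135*x^2 + 117*sqrt(2)*x^2 + 27*sqrt(2)*x + 270*x + 54*sqrt(2)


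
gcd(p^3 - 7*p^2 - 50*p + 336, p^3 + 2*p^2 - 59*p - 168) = p^2 - p - 56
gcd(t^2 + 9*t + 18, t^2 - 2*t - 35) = 1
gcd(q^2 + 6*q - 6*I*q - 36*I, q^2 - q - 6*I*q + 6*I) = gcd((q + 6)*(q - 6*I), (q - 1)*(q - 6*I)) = q - 6*I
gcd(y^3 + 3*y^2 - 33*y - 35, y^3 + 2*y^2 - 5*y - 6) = y + 1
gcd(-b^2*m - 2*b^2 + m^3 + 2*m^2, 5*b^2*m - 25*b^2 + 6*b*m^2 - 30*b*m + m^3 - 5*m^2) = b + m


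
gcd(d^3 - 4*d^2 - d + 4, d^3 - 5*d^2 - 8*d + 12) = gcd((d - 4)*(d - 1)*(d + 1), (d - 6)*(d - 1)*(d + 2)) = d - 1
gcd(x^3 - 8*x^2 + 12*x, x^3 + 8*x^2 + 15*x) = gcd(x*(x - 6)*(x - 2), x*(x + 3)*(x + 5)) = x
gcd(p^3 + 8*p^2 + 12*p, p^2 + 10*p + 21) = 1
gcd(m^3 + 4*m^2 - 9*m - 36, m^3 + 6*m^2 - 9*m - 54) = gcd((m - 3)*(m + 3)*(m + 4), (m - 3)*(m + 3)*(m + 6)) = m^2 - 9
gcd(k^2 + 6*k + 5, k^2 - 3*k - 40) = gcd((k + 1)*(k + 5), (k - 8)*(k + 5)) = k + 5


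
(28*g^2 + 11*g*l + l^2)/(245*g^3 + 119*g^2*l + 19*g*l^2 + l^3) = (4*g + l)/(35*g^2 + 12*g*l + l^2)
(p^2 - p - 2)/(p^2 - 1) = (p - 2)/(p - 1)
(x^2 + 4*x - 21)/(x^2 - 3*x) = (x + 7)/x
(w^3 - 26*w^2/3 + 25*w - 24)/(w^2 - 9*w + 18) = (w^2 - 17*w/3 + 8)/(w - 6)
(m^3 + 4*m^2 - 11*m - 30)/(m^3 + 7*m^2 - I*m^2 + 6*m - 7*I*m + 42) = (m^3 + 4*m^2 - 11*m - 30)/(m^3 + m^2*(7 - I) + m*(6 - 7*I) + 42)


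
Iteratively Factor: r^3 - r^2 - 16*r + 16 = (r + 4)*(r^2 - 5*r + 4) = (r - 4)*(r + 4)*(r - 1)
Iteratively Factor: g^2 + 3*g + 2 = (g + 2)*(g + 1)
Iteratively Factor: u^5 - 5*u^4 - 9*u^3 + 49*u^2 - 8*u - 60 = (u + 3)*(u^4 - 8*u^3 + 15*u^2 + 4*u - 20) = (u - 5)*(u + 3)*(u^3 - 3*u^2 + 4) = (u - 5)*(u - 2)*(u + 3)*(u^2 - u - 2) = (u - 5)*(u - 2)^2*(u + 3)*(u + 1)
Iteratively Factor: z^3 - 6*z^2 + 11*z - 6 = (z - 3)*(z^2 - 3*z + 2) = (z - 3)*(z - 2)*(z - 1)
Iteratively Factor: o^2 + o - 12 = (o + 4)*(o - 3)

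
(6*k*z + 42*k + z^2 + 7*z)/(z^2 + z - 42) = (6*k + z)/(z - 6)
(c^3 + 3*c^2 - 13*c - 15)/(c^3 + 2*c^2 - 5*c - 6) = (c^2 + 2*c - 15)/(c^2 + c - 6)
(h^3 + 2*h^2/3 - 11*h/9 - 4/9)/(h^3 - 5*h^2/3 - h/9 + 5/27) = 3*(3*h^2 + h - 4)/(9*h^2 - 18*h + 5)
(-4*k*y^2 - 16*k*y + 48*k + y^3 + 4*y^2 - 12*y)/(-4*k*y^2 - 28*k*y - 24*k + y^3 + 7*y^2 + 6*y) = (y - 2)/(y + 1)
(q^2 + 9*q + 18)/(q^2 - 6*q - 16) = (q^2 + 9*q + 18)/(q^2 - 6*q - 16)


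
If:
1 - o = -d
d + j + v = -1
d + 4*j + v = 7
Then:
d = -v - 11/3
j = 8/3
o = -v - 8/3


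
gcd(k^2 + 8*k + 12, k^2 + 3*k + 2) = k + 2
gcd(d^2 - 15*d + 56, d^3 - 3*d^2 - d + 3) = 1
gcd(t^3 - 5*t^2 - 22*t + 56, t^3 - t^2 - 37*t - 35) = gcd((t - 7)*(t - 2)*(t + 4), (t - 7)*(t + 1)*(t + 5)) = t - 7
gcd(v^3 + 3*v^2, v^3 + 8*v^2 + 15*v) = v^2 + 3*v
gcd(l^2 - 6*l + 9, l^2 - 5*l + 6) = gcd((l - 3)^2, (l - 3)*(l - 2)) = l - 3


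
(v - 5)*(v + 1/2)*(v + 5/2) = v^3 - 2*v^2 - 55*v/4 - 25/4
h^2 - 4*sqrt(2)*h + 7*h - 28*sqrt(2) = (h + 7)*(h - 4*sqrt(2))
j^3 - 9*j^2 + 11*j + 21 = (j - 7)*(j - 3)*(j + 1)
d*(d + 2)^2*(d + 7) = d^4 + 11*d^3 + 32*d^2 + 28*d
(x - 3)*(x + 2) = x^2 - x - 6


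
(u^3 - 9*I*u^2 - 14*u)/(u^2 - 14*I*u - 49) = u*(u - 2*I)/(u - 7*I)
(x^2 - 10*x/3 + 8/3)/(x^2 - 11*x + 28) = (3*x^2 - 10*x + 8)/(3*(x^2 - 11*x + 28))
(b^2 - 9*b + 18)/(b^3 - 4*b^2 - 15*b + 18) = (b - 3)/(b^2 + 2*b - 3)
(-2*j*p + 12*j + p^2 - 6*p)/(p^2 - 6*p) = (-2*j + p)/p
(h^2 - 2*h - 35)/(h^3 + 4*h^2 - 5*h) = (h - 7)/(h*(h - 1))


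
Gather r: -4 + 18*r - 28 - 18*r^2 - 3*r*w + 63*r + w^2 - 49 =-18*r^2 + r*(81 - 3*w) + w^2 - 81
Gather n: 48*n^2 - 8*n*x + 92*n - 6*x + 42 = 48*n^2 + n*(92 - 8*x) - 6*x + 42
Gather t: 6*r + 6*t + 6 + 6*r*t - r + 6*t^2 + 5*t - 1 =5*r + 6*t^2 + t*(6*r + 11) + 5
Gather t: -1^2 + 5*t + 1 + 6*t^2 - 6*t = 6*t^2 - t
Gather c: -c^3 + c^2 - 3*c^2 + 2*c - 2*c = -c^3 - 2*c^2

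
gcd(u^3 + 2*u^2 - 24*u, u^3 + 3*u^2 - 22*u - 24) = u^2 + 2*u - 24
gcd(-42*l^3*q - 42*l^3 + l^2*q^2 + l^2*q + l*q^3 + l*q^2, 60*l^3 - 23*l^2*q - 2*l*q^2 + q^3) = 1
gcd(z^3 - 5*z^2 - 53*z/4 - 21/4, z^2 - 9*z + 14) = z - 7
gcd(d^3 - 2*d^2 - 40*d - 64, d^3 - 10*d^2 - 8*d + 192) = d^2 - 4*d - 32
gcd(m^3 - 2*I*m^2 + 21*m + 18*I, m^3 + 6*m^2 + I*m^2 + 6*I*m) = m + I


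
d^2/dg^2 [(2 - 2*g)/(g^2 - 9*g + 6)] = 4*(-(g - 1)*(2*g - 9)^2 + (3*g - 10)*(g^2 - 9*g + 6))/(g^2 - 9*g + 6)^3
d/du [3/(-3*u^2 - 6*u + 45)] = 2*(u + 1)/(u^2 + 2*u - 15)^2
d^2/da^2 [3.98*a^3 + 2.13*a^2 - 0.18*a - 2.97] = 23.88*a + 4.26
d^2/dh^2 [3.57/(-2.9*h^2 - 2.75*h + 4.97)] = (60.0474*h^2 + 56.9415*h - 3.57*(5.8*h + 2.75)*(11.6*h + 5.5) - 102.90882)/(2.9*h^2 + 2.75*h - 4.97)^3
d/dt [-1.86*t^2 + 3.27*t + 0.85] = 3.27 - 3.72*t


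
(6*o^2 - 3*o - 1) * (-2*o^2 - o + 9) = -12*o^4 + 59*o^2 - 26*o - 9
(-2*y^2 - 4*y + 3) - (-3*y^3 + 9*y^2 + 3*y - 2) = 3*y^3 - 11*y^2 - 7*y + 5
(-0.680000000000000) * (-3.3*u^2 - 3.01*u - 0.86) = 2.244*u^2 + 2.0468*u + 0.5848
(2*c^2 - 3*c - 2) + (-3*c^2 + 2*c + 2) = -c^2 - c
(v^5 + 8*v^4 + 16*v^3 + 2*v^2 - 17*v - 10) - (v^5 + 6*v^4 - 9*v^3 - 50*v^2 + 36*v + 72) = 2*v^4 + 25*v^3 + 52*v^2 - 53*v - 82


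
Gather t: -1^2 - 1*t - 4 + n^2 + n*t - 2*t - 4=n^2 + t*(n - 3) - 9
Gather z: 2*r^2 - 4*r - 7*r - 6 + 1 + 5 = 2*r^2 - 11*r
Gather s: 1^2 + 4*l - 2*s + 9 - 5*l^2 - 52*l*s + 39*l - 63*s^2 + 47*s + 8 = -5*l^2 + 43*l - 63*s^2 + s*(45 - 52*l) + 18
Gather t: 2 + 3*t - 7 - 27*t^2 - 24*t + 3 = -27*t^2 - 21*t - 2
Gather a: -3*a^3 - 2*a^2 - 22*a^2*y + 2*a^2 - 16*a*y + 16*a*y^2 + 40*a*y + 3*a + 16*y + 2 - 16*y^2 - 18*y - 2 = -3*a^3 - 22*a^2*y + a*(16*y^2 + 24*y + 3) - 16*y^2 - 2*y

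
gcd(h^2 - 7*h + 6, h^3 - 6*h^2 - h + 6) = h^2 - 7*h + 6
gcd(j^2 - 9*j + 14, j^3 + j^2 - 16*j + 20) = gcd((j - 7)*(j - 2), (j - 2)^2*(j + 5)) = j - 2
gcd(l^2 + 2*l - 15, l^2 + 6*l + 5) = l + 5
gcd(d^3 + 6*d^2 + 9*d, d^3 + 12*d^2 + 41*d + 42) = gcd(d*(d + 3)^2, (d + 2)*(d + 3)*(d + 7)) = d + 3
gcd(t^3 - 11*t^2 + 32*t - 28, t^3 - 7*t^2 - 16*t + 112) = t - 7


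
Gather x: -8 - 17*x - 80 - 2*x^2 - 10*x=-2*x^2 - 27*x - 88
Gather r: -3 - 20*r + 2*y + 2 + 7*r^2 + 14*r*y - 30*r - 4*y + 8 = 7*r^2 + r*(14*y - 50) - 2*y + 7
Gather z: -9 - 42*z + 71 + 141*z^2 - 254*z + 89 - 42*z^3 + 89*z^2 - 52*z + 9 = -42*z^3 + 230*z^2 - 348*z + 160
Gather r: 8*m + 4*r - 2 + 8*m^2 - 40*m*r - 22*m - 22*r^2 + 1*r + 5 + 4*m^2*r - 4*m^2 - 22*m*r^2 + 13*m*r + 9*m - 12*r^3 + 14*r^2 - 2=4*m^2 - 5*m - 12*r^3 + r^2*(-22*m - 8) + r*(4*m^2 - 27*m + 5) + 1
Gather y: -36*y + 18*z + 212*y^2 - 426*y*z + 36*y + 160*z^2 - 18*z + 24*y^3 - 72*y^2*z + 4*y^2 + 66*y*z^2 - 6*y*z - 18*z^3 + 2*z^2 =24*y^3 + y^2*(216 - 72*z) + y*(66*z^2 - 432*z) - 18*z^3 + 162*z^2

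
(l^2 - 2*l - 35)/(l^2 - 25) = (l - 7)/(l - 5)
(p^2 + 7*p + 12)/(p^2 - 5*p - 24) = (p + 4)/(p - 8)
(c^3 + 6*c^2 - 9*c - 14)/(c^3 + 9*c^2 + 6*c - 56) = (c + 1)/(c + 4)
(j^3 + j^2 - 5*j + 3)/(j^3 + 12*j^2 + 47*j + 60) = (j^2 - 2*j + 1)/(j^2 + 9*j + 20)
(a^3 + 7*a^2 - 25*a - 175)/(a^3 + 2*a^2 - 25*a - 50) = (a + 7)/(a + 2)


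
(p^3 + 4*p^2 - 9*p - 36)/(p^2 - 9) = p + 4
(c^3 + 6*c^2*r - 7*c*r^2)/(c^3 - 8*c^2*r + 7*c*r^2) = (-c - 7*r)/(-c + 7*r)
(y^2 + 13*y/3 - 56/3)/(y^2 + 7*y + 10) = (3*y^2 + 13*y - 56)/(3*(y^2 + 7*y + 10))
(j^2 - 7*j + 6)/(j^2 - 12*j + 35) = (j^2 - 7*j + 6)/(j^2 - 12*j + 35)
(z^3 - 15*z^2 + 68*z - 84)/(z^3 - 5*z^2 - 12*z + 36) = (z - 7)/(z + 3)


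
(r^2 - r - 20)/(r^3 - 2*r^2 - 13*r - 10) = (r + 4)/(r^2 + 3*r + 2)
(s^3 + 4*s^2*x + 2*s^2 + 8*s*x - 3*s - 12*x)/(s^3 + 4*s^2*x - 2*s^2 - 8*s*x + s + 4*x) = (s + 3)/(s - 1)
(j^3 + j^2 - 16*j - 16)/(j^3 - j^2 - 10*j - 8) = (j + 4)/(j + 2)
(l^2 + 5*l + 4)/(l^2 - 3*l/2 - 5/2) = 2*(l + 4)/(2*l - 5)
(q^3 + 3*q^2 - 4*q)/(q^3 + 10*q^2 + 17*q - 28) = q/(q + 7)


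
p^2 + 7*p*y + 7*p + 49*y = (p + 7)*(p + 7*y)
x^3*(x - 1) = x^4 - x^3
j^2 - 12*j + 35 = (j - 7)*(j - 5)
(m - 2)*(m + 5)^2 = m^3 + 8*m^2 + 5*m - 50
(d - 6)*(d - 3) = d^2 - 9*d + 18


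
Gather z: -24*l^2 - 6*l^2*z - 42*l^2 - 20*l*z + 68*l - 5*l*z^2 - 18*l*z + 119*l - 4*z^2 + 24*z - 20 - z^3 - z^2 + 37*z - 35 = -66*l^2 + 187*l - z^3 + z^2*(-5*l - 5) + z*(-6*l^2 - 38*l + 61) - 55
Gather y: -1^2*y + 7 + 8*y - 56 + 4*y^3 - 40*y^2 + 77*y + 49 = 4*y^3 - 40*y^2 + 84*y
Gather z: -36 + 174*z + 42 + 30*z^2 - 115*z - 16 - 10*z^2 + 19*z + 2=20*z^2 + 78*z - 8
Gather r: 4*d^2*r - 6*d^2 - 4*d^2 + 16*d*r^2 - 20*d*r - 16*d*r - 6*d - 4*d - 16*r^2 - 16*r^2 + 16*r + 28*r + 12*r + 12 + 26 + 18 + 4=-10*d^2 - 10*d + r^2*(16*d - 32) + r*(4*d^2 - 36*d + 56) + 60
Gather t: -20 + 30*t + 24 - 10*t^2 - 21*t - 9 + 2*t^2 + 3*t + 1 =-8*t^2 + 12*t - 4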